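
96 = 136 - 40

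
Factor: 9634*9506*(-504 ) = -46156725216 = - 2^5*3^2*7^3*97^1*4817^1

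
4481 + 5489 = 9970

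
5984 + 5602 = 11586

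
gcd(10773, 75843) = 27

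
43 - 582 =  - 539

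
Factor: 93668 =2^2*23417^1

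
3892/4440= 973/1110 = 0.88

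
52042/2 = 26021 = 26021.00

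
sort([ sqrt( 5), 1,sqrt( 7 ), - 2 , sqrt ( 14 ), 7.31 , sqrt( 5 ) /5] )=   [ - 2, sqrt ( 5 )/5,1,sqrt ( 5 ),  sqrt( 7 ),sqrt( 14),  7.31]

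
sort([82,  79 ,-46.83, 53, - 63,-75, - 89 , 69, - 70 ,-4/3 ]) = [ - 89, - 75,- 70,-63 ,-46.83, - 4/3, 53,69, 79, 82 ]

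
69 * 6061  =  418209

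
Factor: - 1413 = -3^2 * 157^1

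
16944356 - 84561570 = -67617214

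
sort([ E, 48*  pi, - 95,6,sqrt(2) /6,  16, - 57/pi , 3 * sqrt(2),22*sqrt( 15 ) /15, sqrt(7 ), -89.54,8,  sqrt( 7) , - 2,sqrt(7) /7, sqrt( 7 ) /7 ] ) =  [ - 95,-89.54,-57/pi, - 2,sqrt(2)/6,sqrt(7)/7 , sqrt (7 ) /7,sqrt( 7), sqrt(7) , E,3 * sqrt(2),22*sqrt( 15 )/15,6,8,16,48*pi ]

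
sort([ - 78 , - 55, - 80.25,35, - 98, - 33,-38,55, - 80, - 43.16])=[-98, - 80.25,  -  80,  -  78, - 55, - 43.16, - 38, - 33, 35,55]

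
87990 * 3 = 263970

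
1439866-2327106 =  - 887240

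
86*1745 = 150070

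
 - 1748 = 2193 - 3941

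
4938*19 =93822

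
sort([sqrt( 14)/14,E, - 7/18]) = [ - 7/18,sqrt( 14)/14,E ] 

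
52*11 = 572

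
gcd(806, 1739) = 1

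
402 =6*67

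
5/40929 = 5/40929 =0.00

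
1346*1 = 1346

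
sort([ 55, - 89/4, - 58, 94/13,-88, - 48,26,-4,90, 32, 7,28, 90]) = [ - 88, - 58,- 48 ,- 89/4 , - 4,7,94/13,26,28, 32,55,90,90]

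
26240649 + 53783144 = 80023793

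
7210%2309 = 283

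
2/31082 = 1/15541 = 0.00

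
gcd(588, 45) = 3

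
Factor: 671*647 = 434137= 11^1*61^1*647^1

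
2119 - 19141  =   - 17022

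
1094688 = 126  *8688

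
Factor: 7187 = 7187^1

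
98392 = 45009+53383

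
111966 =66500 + 45466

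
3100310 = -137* (-22630 ) 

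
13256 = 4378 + 8878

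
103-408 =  - 305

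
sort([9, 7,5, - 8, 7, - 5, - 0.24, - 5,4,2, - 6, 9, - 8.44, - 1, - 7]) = [ - 8.44, - 8, -7, - 6, - 5, - 5,-1, - 0.24,2,4, 5, 7, 7,9, 9 ] 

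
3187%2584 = 603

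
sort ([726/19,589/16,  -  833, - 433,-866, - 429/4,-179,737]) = [  -  866, - 833, - 433, - 179, - 429/4, 589/16, 726/19, 737 ]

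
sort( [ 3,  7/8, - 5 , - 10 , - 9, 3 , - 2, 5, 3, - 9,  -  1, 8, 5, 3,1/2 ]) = [ - 10 ,  -  9,  -  9, - 5 ,  -  2, - 1,1/2 , 7/8,  3, 3,3,3,5,5,  8 ]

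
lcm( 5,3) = 15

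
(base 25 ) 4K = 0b1111000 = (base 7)231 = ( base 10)120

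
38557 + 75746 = 114303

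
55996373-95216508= - 39220135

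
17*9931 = 168827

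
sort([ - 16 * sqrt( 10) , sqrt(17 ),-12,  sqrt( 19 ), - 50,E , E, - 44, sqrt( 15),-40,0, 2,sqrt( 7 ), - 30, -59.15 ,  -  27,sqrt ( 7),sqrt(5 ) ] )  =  [ -59.15 , - 16*sqrt( 10 )  , - 50, - 44, - 40,- 30,-27, - 12,  0,2, sqrt(5),sqrt( 7), sqrt( 7 ),E, E,sqrt(15), sqrt( 17 ),sqrt (19 ) ] 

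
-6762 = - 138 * 49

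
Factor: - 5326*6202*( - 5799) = 191551709748 =2^2*3^1*7^1*443^1*1933^1*2663^1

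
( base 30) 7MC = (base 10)6972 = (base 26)a84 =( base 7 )26220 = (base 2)1101100111100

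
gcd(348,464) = 116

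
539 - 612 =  - 73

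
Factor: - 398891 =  - 239^1*1669^1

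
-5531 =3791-9322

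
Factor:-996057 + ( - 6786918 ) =-7782975 = - 3^2*5^2*  34591^1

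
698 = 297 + 401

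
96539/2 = 48269 + 1/2 = 48269.50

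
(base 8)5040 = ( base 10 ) 2592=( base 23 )4kg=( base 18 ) 800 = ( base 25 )43h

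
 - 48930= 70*( - 699)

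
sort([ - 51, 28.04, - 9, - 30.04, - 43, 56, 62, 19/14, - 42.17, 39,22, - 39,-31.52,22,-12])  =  [ - 51, -43 , - 42.17 , - 39, - 31.52, - 30.04, - 12, - 9, 19/14,22,22, 28.04, 39, 56, 62]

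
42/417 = 14/139  =  0.10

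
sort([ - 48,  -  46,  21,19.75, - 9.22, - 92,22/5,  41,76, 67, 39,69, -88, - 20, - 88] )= [ - 92, - 88, - 88, - 48,-46, - 20,  -  9.22, 22/5 , 19.75,21,39, 41, 67, 69, 76]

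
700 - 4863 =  - 4163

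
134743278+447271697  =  582014975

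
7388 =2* 3694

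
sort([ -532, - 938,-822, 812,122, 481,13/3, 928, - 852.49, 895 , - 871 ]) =[-938, -871  ,  -  852.49,-822, - 532, 13/3, 122,481 , 812,895, 928] 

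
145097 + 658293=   803390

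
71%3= 2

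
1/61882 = 1/61882 = 0.00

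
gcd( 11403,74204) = 1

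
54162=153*354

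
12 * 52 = 624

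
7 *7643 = 53501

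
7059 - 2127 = 4932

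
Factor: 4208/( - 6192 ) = - 263/387 = - 3^ (  -  2 )*43^( - 1 )*263^1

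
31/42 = 31/42 = 0.74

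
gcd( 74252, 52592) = 76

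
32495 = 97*335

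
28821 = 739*39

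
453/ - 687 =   -  1 + 78/229 = - 0.66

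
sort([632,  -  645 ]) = [ - 645 , 632 ]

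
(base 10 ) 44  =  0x2c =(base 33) 1b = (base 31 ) 1D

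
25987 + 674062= 700049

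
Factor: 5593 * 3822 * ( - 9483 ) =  - 2^1* 3^2 * 7^3*13^1*17^1 * 29^1 * 47^1*109^1  =  - 202712837418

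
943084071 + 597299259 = 1540383330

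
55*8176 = 449680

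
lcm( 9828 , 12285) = 49140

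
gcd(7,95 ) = 1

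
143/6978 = 143/6978 = 0.02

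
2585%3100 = 2585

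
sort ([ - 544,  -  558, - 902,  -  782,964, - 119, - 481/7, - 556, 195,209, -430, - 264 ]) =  [-902 ,-782,-558,-556,-544, - 430, - 264,-119,-481/7, 195, 209 , 964 ] 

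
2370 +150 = 2520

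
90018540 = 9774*9210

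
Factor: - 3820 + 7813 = 3993 = 3^1*11^3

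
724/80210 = 362/40105 = 0.01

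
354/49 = 7 +11/49 = 7.22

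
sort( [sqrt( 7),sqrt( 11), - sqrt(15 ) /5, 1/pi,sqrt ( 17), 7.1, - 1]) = [-1, - sqrt(15)/5 , 1/pi,sqrt ( 7 ),sqrt (11), sqrt( 17) , 7.1 ]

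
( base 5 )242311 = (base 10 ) 9081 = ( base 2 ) 10001101111001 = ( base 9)13410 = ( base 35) 7eg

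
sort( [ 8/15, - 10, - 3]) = [-10, - 3, 8/15]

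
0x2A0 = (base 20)1dc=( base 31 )ll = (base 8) 1240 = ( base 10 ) 672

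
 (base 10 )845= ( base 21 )1J5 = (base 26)16d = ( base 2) 1101001101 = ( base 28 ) 125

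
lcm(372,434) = 2604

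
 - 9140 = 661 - 9801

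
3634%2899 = 735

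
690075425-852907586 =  -162832161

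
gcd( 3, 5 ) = 1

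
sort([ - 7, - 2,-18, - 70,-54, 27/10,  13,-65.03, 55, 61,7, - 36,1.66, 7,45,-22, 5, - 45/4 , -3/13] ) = [  -  70, - 65.03 ,- 54,-36, - 22,-18,-45/4, - 7, - 2,-3/13, 1.66, 27/10,5,7,7 , 13 , 45,  55,61]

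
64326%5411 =4805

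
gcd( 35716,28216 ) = 4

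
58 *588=34104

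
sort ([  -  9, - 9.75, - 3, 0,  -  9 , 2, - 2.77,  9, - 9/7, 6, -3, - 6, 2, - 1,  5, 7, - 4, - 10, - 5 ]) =[ - 10, - 9.75,-9, - 9, - 6,  -  5, - 4, - 3, - 3, - 2.77, - 9/7, - 1, 0,2, 2 , 5, 6, 7, 9] 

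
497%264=233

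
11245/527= 11245/527  =  21.34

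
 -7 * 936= - 6552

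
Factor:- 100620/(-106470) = 2^1 * 7^( - 1)*13^ ( - 1)*43^1 = 86/91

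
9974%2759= 1697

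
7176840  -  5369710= 1807130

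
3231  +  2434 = 5665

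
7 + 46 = 53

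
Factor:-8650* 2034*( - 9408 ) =165525292800  =  2^8 * 3^3*5^2*7^2*113^1*173^1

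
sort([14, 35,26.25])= [ 14 , 26.25,35]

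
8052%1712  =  1204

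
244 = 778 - 534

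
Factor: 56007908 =2^2*11^1*149^1*8543^1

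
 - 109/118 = -1 + 9/118=- 0.92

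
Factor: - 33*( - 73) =3^1*11^1*73^1 =2409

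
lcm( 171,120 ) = 6840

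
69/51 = 23/17= 1.35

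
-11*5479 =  - 60269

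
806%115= 1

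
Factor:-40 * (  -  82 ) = 2^4*5^1 * 41^1 = 3280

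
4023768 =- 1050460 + 5074228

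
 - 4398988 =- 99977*44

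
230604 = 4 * 57651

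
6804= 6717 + 87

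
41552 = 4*10388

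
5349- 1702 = 3647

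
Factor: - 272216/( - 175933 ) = 2^3 * 7^1 * 17^( - 1)*79^(-1)*131^(  -  1)*4861^1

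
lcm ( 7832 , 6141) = 540408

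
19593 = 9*2177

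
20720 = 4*5180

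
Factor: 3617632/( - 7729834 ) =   -  2^4*7^( - 1 )*29^( - 1)*79^( - 1 )*241^( - 1 )*113051^1 = -1808816/3864917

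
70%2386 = 70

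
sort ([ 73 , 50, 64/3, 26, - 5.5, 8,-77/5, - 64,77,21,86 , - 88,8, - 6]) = [ - 88, - 64, - 77/5, - 6, - 5.5,8,8,21,  64/3,26,50, 73,77, 86]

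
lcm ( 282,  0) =0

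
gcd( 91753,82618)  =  1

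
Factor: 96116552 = 2^3 * 7^1*1716367^1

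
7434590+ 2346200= 9780790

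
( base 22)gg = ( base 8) 560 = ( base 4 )11300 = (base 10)368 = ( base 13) 224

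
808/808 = 1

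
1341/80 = 16 +61/80 = 16.76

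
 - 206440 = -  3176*65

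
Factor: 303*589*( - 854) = -152410818 = - 2^1*3^1*7^1*19^1*31^1*61^1*101^1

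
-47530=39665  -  87195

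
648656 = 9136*71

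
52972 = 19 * 2788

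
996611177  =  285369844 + 711241333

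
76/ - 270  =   - 1 + 97/135 = -  0.28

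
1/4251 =1/4251 = 0.00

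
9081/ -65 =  - 9081/65 =- 139.71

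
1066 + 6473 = 7539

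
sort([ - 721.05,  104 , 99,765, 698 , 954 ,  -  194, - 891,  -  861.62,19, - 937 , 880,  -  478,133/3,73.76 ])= [ - 937,- 891, - 861.62, - 721.05, - 478, - 194,19, 133/3, 73.76,99, 104, 698, 765  ,  880, 954] 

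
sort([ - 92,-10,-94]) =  [-94,-92,- 10]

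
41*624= 25584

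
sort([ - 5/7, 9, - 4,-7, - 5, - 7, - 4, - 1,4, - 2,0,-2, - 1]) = [ - 7, - 7, - 5, - 4, - 4,  -  2, - 2, - 1, - 1, - 5/7, 0,4, 9] 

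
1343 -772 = 571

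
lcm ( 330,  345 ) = 7590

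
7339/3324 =7339/3324 =2.21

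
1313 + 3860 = 5173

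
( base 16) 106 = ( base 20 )d2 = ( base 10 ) 262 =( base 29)91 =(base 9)321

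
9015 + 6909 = 15924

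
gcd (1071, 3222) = 9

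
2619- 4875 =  - 2256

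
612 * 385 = 235620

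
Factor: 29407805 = 5^1* 7^1 * 840223^1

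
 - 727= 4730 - 5457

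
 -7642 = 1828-9470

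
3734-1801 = 1933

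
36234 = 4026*9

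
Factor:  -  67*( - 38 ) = 2546 = 2^1*19^1*67^1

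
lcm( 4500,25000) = 225000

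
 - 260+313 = 53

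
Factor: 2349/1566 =2^( - 1)*3^1 = 3/2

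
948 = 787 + 161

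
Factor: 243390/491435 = 2^1 * 3^1*61^1*739^( - 1)  =  366/739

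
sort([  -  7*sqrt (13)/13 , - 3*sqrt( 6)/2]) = [ - 3*sqrt( 6) /2,  -  7*sqrt(13 ) /13] 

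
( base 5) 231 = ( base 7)123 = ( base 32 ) 22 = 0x42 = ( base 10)66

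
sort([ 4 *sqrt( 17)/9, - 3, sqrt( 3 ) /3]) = [  -  3,sqrt( 3) /3,4*sqrt (17)/9]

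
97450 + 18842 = 116292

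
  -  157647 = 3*( - 52549)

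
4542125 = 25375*179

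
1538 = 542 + 996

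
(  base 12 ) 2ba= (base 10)430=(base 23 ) ig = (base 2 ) 110101110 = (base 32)de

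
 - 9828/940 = -11 + 128/235 = - 10.46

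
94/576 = 47/288 = 0.16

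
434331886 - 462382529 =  - 28050643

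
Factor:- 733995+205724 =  - 528271 = - 31^1*17041^1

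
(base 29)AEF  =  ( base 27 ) c32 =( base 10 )8831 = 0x227F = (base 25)e36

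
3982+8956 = 12938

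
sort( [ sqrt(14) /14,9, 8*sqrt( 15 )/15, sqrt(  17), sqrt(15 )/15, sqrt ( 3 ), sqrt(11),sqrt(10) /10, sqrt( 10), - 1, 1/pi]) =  [ - 1 , sqrt(15) /15, sqrt( 14 )/14,sqrt ( 10)/10,  1/pi, sqrt(3),8*sqrt( 15) /15,sqrt(10),sqrt( 11),sqrt( 17 ), 9]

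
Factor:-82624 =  - 2^6*1291^1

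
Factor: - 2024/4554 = - 2^2*3^( - 2) = - 4/9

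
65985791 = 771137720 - 705151929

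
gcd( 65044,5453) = 7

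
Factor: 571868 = 2^2*11^1*41^1*317^1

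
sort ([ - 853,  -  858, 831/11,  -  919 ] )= [ - 919, - 858,-853, 831/11 ]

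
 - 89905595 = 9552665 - 99458260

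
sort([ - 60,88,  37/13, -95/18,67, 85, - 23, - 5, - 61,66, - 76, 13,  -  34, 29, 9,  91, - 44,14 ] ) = [ - 76, - 61,- 60, - 44 ,-34, - 23 , - 95/18, -5, 37/13,  9, 13, 14,29, 66, 67, 85 , 88  ,  91] 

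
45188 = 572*79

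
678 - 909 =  -231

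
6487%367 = 248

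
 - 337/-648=337/648=0.52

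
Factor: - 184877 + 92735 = - 92142= - 2^1 * 3^2*5119^1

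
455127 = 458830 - 3703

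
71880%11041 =5634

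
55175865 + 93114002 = 148289867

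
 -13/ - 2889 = 13/2889 = 0.00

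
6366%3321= 3045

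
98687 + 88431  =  187118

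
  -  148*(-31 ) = 4588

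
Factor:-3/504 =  - 1/168=- 2^ ( - 3)*3^( - 1)*7^( - 1) 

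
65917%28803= 8311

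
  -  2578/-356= 1289/178 =7.24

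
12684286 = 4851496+7832790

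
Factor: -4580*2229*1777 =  - 2^2*3^1*5^1*229^1*743^1*1777^1 = - 18141073140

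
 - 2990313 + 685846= - 2304467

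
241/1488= 241/1488 =0.16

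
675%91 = 38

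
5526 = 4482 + 1044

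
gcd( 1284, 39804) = 1284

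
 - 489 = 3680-4169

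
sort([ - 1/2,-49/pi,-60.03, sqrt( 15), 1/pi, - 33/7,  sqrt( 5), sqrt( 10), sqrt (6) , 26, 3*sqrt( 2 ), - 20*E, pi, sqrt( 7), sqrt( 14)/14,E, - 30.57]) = [-60.03, - 20 * E, -30.57,  -  49/pi,-33/7, - 1/2 , sqrt( 14)/14, 1/pi,sqrt( 5),sqrt( 6 ), sqrt( 7 ), E, pi, sqrt(10), sqrt( 15 ) , 3 * sqrt ( 2 )  ,  26]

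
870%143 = 12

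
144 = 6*24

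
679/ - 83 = -9 + 68/83 = - 8.18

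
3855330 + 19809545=23664875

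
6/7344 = 1/1224 = 0.00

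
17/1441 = 17/1441 = 0.01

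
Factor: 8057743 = 2617^1*3079^1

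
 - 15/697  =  -1 + 682/697=- 0.02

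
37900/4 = 9475=9475.00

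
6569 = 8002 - 1433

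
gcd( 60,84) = 12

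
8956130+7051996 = 16008126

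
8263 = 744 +7519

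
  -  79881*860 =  - 68697660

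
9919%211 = 2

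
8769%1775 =1669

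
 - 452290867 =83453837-535744704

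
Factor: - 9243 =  - 3^2*13^1*79^1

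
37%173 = 37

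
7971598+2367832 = 10339430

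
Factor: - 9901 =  - 9901^1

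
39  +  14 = 53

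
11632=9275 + 2357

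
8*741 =5928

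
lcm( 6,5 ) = 30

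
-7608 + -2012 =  - 9620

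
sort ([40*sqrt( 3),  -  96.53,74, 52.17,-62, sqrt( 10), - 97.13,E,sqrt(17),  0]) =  [-97.13 ,-96.53, - 62,0, E, sqrt( 10 ),  sqrt( 17), 52.17 , 40 *sqrt ( 3)  ,  74 ]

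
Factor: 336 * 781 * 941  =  246933456 = 2^4 * 3^1*7^1*11^1 * 71^1 * 941^1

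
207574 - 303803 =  - 96229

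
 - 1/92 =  - 1 + 91/92 =- 0.01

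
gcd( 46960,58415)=5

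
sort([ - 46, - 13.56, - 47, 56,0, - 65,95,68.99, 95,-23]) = [ - 65 ,-47, - 46, - 23, -13.56, 0,56, 68.99, 95,95]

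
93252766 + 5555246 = 98808012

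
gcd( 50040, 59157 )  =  9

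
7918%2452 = 562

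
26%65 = 26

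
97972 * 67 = 6564124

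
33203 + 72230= 105433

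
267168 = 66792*4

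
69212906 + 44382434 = 113595340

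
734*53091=38968794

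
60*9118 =547080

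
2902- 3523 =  - 621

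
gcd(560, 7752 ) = 8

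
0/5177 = 0 = 0.00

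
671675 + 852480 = 1524155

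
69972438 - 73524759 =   -  3552321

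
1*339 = 339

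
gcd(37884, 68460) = 84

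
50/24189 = 50/24189 = 0.00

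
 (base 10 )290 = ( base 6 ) 1202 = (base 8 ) 442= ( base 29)a0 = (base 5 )2130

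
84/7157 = 84/7157= 0.01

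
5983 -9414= - 3431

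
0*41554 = 0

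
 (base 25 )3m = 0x61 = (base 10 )97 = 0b1100001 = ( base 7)166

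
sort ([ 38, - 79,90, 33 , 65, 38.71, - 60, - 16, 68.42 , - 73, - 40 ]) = [ - 79,-73, - 60, - 40, - 16 , 33, 38,38.71,65 , 68.42,90 ]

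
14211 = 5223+8988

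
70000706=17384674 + 52616032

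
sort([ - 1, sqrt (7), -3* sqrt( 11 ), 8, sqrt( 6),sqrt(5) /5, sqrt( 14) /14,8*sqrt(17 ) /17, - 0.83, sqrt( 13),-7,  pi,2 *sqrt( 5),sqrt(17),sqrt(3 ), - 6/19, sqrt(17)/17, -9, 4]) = [- 3*sqrt( 11 ), - 9, - 7, - 1,-0.83,  -  6/19 , sqrt ( 17 ) /17, sqrt(14 ) /14,sqrt( 5) /5,sqrt( 3 ), 8  *sqrt ( 17) /17,sqrt( 6), sqrt( 7 ) , pi, sqrt( 13),4, sqrt( 17 ),  2 * sqrt(5), 8] 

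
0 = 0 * 899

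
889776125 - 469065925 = 420710200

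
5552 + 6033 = 11585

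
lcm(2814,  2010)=14070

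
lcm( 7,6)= 42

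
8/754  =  4/377 = 0.01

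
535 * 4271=2284985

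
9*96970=872730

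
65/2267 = 65/2267 = 0.03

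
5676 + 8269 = 13945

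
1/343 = 1/343 = 0.00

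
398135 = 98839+299296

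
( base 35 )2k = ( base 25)3f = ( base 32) 2q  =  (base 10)90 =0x5a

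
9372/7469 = 852/679 = 1.25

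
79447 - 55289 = 24158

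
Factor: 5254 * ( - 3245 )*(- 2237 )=2^1 * 5^1*11^1 * 37^1 * 59^1*71^1 * 2237^1 = 38139127510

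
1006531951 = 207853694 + 798678257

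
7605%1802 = 397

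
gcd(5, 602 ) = 1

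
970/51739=970/51739 =0.02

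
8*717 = 5736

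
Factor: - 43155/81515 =- 3^2*17^( - 1) = - 9/17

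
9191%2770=881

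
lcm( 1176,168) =1176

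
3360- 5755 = - 2395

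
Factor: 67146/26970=5^(-1)*19^2*29^( - 1 )= 361/145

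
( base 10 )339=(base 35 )9O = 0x153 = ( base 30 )B9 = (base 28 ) C3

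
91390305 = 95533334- 4143029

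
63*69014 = 4347882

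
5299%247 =112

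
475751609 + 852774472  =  1328526081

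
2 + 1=3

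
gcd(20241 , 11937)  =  519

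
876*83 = 72708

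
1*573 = 573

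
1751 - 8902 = - 7151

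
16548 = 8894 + 7654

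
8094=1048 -  -  7046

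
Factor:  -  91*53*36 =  - 2^2 * 3^2*7^1 *13^1 * 53^1 = -  173628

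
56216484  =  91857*612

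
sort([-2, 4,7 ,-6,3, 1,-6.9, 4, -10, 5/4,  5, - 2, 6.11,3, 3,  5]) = [ - 10, - 6.9, - 6,  -  2 ,- 2, 1,5/4,3, 3,3, 4, 4, 5, 5, 6.11, 7 ] 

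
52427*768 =40263936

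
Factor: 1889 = 1889^1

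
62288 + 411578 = 473866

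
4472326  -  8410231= - 3937905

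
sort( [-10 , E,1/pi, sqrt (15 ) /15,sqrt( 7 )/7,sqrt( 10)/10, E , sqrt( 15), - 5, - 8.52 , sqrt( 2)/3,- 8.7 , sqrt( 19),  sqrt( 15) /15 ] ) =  [ - 10, - 8.7,-8.52, - 5, sqrt (15) /15, sqrt( 15) /15,  sqrt( 10 ) /10, 1/pi, sqrt( 7) /7, sqrt( 2) /3,  E , E , sqrt( 15 ), sqrt(19 )]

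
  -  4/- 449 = 4/449 =0.01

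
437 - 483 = -46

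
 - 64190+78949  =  14759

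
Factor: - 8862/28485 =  - 14/45 =- 2^1*3^( - 2)*5^( - 1 )*7^1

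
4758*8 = 38064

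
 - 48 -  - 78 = 30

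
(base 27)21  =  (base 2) 110111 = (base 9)61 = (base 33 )1M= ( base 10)55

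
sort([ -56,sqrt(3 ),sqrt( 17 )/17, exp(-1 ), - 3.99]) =[ - 56, - 3.99, sqrt( 17)/17,exp( - 1),sqrt( 3)]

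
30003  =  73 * 411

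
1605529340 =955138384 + 650390956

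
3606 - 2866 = 740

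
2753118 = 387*7114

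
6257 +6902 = 13159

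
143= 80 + 63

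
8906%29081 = 8906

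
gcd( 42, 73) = 1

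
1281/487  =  2 + 307/487 = 2.63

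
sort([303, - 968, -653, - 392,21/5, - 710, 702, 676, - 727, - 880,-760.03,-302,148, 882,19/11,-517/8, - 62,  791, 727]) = [ - 968, - 880, - 760.03 ,  -  727, - 710, - 653, - 392 , - 302, - 517/8, - 62, 19/11, 21/5, 148,303, 676, 702,727, 791, 882]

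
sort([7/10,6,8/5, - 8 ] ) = [ -8,7/10, 8/5,6 ] 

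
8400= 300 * 28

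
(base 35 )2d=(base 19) 47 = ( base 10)83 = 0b1010011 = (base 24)3B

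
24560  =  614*40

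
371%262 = 109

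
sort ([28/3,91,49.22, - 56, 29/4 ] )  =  [-56 , 29/4, 28/3, 49.22,91 ]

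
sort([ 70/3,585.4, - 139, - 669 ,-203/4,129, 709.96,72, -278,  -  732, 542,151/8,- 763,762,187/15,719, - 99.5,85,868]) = [ - 763, - 732, - 669 , - 278, - 139, -99.5 , - 203/4,187/15 , 151/8 , 70/3,72,85,129, 542,585.4,709.96,  719,  762, 868 ]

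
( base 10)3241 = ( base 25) 54G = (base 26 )4kh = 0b110010101001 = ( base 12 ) 1A61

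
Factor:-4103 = - 11^1*373^1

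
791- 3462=-2671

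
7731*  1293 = 9996183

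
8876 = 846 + 8030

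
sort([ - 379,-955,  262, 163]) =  [  -  955, - 379,  163,262 ]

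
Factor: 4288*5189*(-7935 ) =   -  176557177920  =  -2^6*3^1*5^1*23^2*67^1*5189^1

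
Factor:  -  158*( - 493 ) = 77894 =2^1*17^1*29^1*79^1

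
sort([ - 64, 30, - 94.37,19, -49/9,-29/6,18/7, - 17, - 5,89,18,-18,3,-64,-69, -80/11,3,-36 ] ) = [  -  94.37, - 69,  -  64, - 64,-36,- 18,-17,-80/11,-49/9,  -  5, - 29/6 , 18/7,  3,3, 18 , 19 , 30, 89 ]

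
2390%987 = 416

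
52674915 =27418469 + 25256446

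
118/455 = 118/455=   0.26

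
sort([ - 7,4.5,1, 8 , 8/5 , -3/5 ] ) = [ - 7, - 3/5,1,  8/5, 4.5,  8 ] 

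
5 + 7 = 12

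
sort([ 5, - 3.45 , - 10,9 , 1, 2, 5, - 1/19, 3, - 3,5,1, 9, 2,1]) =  [ - 10 ,-3.45, - 3 , - 1/19, 1 , 1,1,2,2 , 3 , 5,5,5,9, 9]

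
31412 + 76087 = 107499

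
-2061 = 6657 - 8718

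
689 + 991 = 1680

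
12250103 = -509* ( -24067)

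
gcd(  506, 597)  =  1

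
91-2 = 89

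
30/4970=3/497 = 0.01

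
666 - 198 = 468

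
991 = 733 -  -258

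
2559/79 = 32  +  31/79 = 32.39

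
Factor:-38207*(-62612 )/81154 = 2^1*11^1 *13^1*1423^1*2939^1 * 40577^( - 1)  =  1196108342/40577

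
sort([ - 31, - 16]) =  [ - 31,  -  16]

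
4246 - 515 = 3731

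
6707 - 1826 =4881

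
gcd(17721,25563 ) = 3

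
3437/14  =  491/2 = 245.50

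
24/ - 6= - 4/1=   -4.00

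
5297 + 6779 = 12076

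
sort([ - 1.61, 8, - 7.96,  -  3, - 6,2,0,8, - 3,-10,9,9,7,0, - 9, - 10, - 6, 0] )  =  [-10, - 10, - 9, - 7.96, - 6, - 6,  -  3,-3, - 1.61 , 0,0 , 0,2,7,8, 8,9,9 ] 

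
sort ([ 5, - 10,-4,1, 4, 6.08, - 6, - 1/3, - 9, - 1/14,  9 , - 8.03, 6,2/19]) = [ - 10, - 9, - 8.03, - 6,-4, - 1/3, - 1/14, 2/19, 1,4,5 , 6,6.08,9 ] 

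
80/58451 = 80/58451 = 0.00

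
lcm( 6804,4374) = 61236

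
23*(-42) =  - 966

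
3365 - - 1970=5335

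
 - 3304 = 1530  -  4834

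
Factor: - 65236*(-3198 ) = 208624728 = 2^3*3^1*13^1*41^1*47^1*347^1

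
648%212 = 12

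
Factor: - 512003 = - 23^1*113^1*197^1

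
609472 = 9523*64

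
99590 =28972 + 70618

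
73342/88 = 36671/44  =  833.43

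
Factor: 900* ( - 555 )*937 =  - 2^2 * 3^3 * 5^3*37^1 * 937^1 = -468031500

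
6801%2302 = 2197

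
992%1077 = 992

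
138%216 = 138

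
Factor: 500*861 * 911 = 392185500 =2^2 * 3^1*5^3 * 7^1*41^1 * 911^1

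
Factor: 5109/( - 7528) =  - 2^( - 3)*3^1*13^1*131^1*941^ ( - 1)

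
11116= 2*5558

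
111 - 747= - 636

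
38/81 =38/81 = 0.47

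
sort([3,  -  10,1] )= [-10, 1,3]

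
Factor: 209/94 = 2^(- 1)*11^1 *19^1*47^( - 1 ) 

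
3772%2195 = 1577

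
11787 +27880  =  39667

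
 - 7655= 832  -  8487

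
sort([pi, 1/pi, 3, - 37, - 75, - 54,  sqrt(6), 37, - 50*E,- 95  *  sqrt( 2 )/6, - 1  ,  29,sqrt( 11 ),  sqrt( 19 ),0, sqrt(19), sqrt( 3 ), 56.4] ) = [ - 50* E, - 75, - 54,-37, - 95*sqrt (2 ) /6, - 1,0,1/pi, sqrt( 3 ),sqrt( 6 ), 3, pi, sqrt( 11),sqrt( 19),sqrt (19) , 29,37, 56.4]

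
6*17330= 103980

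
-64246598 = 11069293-75315891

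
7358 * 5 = 36790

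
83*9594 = 796302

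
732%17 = 1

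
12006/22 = 545 + 8/11 = 545.73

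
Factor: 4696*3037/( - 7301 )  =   - 14261752/7301  =  - 2^3*7^( - 2 )*149^( - 1 )*587^1 *3037^1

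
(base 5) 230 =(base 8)101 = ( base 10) 65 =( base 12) 55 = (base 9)72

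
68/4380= 17/1095 = 0.02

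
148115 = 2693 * 55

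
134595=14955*9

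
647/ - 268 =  - 647/268= - 2.41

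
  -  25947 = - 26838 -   -  891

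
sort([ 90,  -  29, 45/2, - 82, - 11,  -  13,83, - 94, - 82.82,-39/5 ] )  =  [ - 94, - 82.82,-82 ,-29, - 13, - 11, - 39/5, 45/2,83, 90 ]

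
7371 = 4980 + 2391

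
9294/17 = 546 + 12/17 = 546.71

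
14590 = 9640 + 4950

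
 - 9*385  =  -3465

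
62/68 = 31/34 = 0.91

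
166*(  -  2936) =  -  487376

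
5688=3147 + 2541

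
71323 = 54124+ 17199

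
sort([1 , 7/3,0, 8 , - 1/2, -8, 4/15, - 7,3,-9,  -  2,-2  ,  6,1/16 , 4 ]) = [ - 9, - 8 ,-7,- 2 ,  -  2,  -  1/2 , 0, 1/16, 4/15,1, 7/3,3, 4,  6, 8]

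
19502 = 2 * 9751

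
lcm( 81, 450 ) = 4050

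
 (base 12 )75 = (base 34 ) 2L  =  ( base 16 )59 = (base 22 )41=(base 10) 89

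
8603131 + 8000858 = 16603989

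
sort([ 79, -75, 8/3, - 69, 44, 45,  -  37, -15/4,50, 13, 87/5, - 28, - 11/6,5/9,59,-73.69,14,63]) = [ - 75, - 73.69, - 69, -37, - 28,-15/4,-11/6,5/9 , 8/3,13, 14, 87/5, 44,45 , 50,59,63, 79 ] 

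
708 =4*177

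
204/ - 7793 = -204/7793=- 0.03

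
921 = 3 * 307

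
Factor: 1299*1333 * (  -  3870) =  - 6701164290 = - 2^1*3^3 * 5^1*31^1*43^2*433^1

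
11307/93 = 121 + 18/31=   121.58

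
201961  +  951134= 1153095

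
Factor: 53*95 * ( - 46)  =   - 2^1 * 5^1 * 19^1*23^1*53^1 = - 231610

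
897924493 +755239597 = 1653164090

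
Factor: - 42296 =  - 2^3*17^1*311^1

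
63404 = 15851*4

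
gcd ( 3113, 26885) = 283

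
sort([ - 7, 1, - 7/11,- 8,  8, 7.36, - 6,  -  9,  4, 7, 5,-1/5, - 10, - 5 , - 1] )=[ - 10 , - 9, - 8,  -  7, - 6, - 5, - 1,-7/11, - 1/5, 1,4,5, 7,  7.36, 8 ] 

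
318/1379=318/1379 =0.23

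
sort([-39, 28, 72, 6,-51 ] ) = [-51, - 39, 6 , 28 , 72]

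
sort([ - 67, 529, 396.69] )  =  [ - 67, 396.69, 529] 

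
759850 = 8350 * 91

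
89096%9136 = 6872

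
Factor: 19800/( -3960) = - 5^1 = - 5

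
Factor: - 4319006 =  - 2^1*43^1 * 50221^1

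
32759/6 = 5459+5/6=5459.83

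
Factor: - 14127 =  - 3^1*17^1*277^1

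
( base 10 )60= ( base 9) 66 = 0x3C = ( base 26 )28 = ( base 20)30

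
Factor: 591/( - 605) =-3^1*5^(  -  1 )*11^ (-2) * 197^1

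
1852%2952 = 1852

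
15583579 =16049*971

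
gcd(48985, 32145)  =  5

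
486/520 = 243/260 = 0.93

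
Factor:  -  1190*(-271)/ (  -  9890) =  - 32249/989=- 7^1*17^1  *  23^ (- 1 )*43^( - 1)*271^1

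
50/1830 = 5/183 = 0.03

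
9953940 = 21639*460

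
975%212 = 127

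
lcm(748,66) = 2244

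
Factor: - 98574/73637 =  -2^1 * 3^1*7^1 * 2347^1*73637^( - 1)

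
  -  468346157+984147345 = 515801188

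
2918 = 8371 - 5453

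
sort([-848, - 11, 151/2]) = [ - 848,  -  11, 151/2]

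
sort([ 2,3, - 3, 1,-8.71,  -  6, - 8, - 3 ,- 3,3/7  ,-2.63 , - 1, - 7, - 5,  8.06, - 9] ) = [-9, - 8.71, - 8,  -  7, - 6, - 5 , - 3, -3, - 3 , - 2.63, - 1,3/7,1, 2, 3, 8.06] 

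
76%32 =12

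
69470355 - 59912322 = 9558033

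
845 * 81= 68445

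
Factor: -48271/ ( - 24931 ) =107^( - 1)*233^( - 1 )*48271^1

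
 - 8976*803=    - 7207728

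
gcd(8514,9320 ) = 2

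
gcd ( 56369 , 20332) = 1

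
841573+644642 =1486215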